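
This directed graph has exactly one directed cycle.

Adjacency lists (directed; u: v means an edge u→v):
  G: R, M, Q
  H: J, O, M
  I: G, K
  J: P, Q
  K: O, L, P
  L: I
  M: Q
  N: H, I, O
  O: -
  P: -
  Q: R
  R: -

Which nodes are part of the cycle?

DFS with gray/black marking from I:
I gray
  G gray
    R gray
    R black
    M gray
      Q gray
        Q→R: R black — skip
      Q black
    M black
    G→Q: Q black — skip
  G black
  K gray
    O gray
    O black
    L gray
      L→I: I is gray → back edge
Back edge closes the cycle I → K → L → I; its vertices are {I, K, L}.

I, K, L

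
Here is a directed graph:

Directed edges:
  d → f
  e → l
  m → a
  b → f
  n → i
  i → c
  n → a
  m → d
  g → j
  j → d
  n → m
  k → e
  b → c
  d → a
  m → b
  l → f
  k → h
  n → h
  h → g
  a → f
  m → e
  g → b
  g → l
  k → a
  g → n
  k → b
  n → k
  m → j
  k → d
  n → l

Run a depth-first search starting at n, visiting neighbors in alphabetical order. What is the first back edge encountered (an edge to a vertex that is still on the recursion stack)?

DFS from n (visiting neighbors in alphabetical order); mark gray on enter, black on exit:
n gray
  a gray
    f gray
    f black
  a black
  h gray
    g gray
      b gray
        c gray
        c black
        b→f: f black — skip
      b black
      j gray
        d gray
          d→a: a black — skip
          d→f: f black — skip
        d black
      j black
      l gray
        l→f: f black — skip
      l black
      g→n: n is gray → back edge
First back edge: g → n.

g->n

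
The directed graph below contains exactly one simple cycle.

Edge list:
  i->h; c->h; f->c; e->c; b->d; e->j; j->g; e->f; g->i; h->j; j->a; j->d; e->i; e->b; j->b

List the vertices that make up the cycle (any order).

g, h, i, j

DFS with gray/black marking from j:
j gray
  a gray
  a black
  d gray
  d black
  b gray
    b→d: d black — skip
  b black
  g gray
    i gray
      h gray
        h→j: j is gray → back edge
Back edge closes the cycle j → g → i → h → j; its vertices are {g, h, i, j}.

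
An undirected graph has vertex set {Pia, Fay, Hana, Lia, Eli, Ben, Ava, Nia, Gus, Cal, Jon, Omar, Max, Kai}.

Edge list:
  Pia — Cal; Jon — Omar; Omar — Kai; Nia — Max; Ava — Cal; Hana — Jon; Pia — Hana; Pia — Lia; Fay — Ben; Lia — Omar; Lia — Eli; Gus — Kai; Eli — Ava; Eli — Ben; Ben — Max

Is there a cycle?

Yes

DFS, tracking each vertex's parent; an edge to a visited non-parent vertex closes a cycle.
Start from Gus:
visit Gus (parent –)
  visit Kai (parent Gus)
    visit Omar (parent Kai)
      visit Jon (parent Omar)
        visit Hana (parent Jon)
          Hana–Jon: parent, skip
          visit Pia (parent Hana)
            visit Cal (parent Pia)
              Cal–Pia: parent, skip
              visit Ava (parent Cal)
                Ava–Cal: parent, skip
                visit Eli (parent Ava)
                  visit Lia (parent Eli)
                    Lia–Omar: Omar visited and ≠ parent → cycle
Cycle: Omar – Jon – Hana – Pia – Cal – Ava – Eli – Lia – Omar.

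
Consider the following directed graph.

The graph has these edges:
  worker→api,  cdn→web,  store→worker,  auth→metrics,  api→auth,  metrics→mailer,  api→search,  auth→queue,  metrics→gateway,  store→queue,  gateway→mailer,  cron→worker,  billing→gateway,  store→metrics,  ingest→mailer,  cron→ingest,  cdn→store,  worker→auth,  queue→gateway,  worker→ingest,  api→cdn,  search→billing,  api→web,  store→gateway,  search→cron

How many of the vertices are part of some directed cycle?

A vertex is on a directed cycle iff it belongs to a strongly connected component of size ≥ 2 (or has a self-loop).
The vertices on cycles are {api, cdn, cron, store, search, worker} — 6 in total.

6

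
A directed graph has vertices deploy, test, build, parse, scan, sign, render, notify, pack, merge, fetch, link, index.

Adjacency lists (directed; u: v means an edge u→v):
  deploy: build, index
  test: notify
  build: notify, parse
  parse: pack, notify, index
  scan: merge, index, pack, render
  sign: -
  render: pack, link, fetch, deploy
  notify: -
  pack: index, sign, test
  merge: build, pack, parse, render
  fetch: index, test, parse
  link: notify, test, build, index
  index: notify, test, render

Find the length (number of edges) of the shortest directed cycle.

3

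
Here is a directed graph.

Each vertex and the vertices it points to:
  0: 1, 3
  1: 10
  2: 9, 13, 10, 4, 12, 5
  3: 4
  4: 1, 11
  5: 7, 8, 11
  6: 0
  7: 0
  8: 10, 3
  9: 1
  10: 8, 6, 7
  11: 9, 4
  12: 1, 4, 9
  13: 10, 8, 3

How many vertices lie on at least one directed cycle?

A vertex is on a directed cycle iff it belongs to a strongly connected component of size ≥ 2 (or has a self-loop).
The vertices on cycles are {0, 1, 3, 4, 6, 7, 8, 9, 10, 11} — 10 in total.

10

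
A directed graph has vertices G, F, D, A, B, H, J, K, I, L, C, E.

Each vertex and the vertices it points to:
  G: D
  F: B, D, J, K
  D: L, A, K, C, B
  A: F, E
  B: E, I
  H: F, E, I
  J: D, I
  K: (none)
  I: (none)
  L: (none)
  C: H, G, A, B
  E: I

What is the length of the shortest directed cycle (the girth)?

For each vertex v, BFS finds the shortest path from v back to v.
The shortest such closed walk is D → A → F → D, length 3.

3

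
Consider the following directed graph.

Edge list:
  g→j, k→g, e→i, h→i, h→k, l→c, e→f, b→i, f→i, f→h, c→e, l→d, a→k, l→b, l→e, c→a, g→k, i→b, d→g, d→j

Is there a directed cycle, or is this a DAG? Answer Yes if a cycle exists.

Yes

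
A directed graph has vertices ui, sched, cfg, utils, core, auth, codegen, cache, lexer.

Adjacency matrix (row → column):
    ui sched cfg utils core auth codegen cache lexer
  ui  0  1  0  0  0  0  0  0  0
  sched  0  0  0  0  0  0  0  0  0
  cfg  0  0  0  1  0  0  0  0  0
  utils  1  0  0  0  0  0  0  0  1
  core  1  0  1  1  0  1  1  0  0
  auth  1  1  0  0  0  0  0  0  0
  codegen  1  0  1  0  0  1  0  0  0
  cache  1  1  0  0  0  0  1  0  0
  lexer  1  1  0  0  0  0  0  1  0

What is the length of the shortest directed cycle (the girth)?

For each vertex v, BFS finds the shortest path from v back to v.
The shortest such closed walk is codegen → cfg → utils → lexer → cache → codegen, length 5.

5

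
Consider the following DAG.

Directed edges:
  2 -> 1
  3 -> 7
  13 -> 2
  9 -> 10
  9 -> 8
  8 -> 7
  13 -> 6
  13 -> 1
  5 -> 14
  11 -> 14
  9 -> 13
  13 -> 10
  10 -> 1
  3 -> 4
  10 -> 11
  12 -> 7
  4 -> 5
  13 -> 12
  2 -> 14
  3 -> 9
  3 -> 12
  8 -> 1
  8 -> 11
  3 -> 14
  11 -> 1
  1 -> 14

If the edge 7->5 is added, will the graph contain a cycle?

Adding 7→5 creates a cycle iff 5 can already reach 7.
Explore from 5: no path reaches 7. The graph stays acyclic.

No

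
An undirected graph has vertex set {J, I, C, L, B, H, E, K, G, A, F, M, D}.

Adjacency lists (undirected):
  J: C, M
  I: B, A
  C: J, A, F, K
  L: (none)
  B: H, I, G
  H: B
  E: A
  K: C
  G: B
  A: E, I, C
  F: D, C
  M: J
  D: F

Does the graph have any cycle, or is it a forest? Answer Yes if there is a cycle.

No

DFS, tracking each vertex's parent; an edge to a visited non-parent vertex closes a cycle.
Start from A:
visit A (parent –)
  visit E (parent A)
    E–A: parent, skip
  visit I (parent A)
    visit B (parent I)
      visit H (parent B)
        H–B: parent, skip
      B–I: parent, skip
      visit G (parent B)
        G–B: parent, skip
    I–A: parent, skip
  visit C (parent A)
    visit J (parent C)
      J–C: parent, skip
      visit M (parent J)
        M–J: parent, skip
    C–A: parent, skip
    visit F (parent C)
      visit D (parent F)
        D–F: parent, skip
      F–C: parent, skip
    visit K (parent C)
      K–C: parent, skip
visit L (parent –)
No non-parent visited neighbor found — the graph is a forest.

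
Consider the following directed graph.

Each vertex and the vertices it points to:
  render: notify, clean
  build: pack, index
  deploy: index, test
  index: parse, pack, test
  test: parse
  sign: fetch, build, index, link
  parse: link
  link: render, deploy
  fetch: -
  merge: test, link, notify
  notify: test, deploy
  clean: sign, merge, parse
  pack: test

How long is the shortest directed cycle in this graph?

For each vertex v, BFS finds the shortest path from v back to v.
The shortest such closed walk is link → deploy → index → parse → link, length 4.

4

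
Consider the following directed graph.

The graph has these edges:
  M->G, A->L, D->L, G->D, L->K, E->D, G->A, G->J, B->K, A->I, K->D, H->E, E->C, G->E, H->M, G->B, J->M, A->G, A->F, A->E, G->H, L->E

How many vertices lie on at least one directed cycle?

9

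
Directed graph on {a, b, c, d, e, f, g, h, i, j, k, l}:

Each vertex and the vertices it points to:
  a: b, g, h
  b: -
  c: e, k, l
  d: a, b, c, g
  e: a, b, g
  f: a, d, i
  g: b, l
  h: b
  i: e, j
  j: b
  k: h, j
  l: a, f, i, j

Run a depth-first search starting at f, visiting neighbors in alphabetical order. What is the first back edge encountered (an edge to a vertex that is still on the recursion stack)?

l→a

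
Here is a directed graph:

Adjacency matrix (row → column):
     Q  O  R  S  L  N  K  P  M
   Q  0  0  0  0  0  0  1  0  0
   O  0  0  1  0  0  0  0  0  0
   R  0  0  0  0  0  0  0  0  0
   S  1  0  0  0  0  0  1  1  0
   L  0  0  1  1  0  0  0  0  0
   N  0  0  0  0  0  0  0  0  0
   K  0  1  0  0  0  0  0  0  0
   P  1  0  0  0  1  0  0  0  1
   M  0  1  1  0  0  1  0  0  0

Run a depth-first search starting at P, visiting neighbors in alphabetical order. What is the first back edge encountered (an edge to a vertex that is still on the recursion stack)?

DFS from P (visiting neighbors in alphabetical order); mark gray on enter, black on exit:
P gray
  L gray
    R gray
    R black
    S gray
      K gray
        O gray
          O→R: R black — skip
        O black
      K black
      S→P: P is gray → back edge
First back edge: S → P.

S→P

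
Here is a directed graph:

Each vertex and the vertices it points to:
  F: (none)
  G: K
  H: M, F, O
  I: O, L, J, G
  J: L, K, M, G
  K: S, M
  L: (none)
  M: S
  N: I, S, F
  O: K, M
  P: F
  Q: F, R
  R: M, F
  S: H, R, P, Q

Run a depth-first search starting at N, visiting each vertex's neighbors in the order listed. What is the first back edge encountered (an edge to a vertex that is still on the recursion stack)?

DFS from N (visiting each vertex's neighbors in the order listed); mark gray on enter, black on exit:
N gray
  I gray
    O gray
      K gray
        S gray
          H gray
            M gray
              M→S: S is gray → back edge
First back edge: M → S.

M->S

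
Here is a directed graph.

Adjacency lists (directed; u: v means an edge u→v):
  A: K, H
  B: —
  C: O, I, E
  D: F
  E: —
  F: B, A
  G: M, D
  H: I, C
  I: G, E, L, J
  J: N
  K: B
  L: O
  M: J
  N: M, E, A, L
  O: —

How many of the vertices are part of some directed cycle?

10

A vertex is on a directed cycle iff it belongs to a strongly connected component of size ≥ 2 (or has a self-loop).
The vertices on cycles are {A, C, D, F, G, H, I, J, M, N} — 10 in total.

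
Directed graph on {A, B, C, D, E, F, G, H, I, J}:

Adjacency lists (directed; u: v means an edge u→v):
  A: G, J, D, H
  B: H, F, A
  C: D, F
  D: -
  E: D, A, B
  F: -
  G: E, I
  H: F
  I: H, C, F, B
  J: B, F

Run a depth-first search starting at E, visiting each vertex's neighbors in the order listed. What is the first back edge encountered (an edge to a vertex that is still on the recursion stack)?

G->E

DFS from E (visiting each vertex's neighbors in the order listed); mark gray on enter, black on exit:
E gray
  D gray
  D black
  A gray
    G gray
      G→E: E is gray → back edge
First back edge: G → E.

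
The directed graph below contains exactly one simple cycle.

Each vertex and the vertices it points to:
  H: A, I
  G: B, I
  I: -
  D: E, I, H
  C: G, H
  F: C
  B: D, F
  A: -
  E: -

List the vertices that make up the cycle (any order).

B, C, F, G

DFS with gray/black marking from B:
B gray
  D gray
    E gray
    E black
    I gray
    I black
    H gray
      A gray
      A black
      H→I: I black — skip
    H black
  D black
  F gray
    C gray
      G gray
        G→B: B is gray → back edge
Back edge closes the cycle B → F → C → G → B; its vertices are {B, C, F, G}.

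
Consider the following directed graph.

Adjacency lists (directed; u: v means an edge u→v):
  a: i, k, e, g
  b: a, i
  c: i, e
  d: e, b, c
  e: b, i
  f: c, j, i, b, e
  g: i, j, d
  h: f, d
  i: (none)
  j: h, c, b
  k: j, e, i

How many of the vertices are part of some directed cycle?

10

A vertex is on a directed cycle iff it belongs to a strongly connected component of size ≥ 2 (or has a self-loop).
The vertices on cycles are {a, b, c, d, e, f, g, h, j, k} — 10 in total.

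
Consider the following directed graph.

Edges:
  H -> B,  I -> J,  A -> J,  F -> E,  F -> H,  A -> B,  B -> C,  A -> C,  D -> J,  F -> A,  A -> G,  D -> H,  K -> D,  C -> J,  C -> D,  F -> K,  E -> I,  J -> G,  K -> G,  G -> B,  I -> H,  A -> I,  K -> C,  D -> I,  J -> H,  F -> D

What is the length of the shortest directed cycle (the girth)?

For each vertex v, BFS finds the shortest path from v back to v.
The shortest such closed walk is G → B → C → J → G, length 4.

4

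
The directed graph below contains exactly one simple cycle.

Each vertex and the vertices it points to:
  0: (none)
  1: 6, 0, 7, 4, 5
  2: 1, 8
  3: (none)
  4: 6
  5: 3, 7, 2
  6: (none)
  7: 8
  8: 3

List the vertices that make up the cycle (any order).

1, 2, 5

DFS with gray/black marking from 1:
1 gray
  6 gray
  6 black
  0 gray
  0 black
  7 gray
    8 gray
      3 gray
      3 black
    8 black
  7 black
  4 gray
    4→6: 6 black — skip
  4 black
  5 gray
    5→3: 3 black — skip
    5→7: 7 black — skip
    2 gray
      2→1: 1 is gray → back edge
Back edge closes the cycle 1 → 5 → 2 → 1; its vertices are {1, 2, 5}.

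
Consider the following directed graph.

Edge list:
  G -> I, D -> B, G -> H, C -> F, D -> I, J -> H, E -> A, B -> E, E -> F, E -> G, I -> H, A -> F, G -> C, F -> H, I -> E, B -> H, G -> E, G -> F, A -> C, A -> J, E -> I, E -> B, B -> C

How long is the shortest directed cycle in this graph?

2

For each vertex v, BFS finds the shortest path from v back to v.
The shortest such closed walk is B → E → B, length 2.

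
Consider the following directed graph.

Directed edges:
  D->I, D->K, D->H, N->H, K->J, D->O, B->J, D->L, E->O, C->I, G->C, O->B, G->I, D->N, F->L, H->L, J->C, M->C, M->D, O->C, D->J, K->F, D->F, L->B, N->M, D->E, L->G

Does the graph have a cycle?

Yes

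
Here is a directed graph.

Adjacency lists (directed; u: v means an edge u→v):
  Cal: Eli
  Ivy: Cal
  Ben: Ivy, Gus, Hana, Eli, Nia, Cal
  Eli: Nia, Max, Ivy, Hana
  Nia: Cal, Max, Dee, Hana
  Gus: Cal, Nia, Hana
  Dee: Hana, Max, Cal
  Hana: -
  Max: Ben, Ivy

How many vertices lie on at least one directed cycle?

A vertex is on a directed cycle iff it belongs to a strongly connected component of size ≥ 2 (or has a self-loop).
The vertices on cycles are {Ben, Cal, Dee, Eli, Gus, Ivy, Max, Nia} — 8 in total.

8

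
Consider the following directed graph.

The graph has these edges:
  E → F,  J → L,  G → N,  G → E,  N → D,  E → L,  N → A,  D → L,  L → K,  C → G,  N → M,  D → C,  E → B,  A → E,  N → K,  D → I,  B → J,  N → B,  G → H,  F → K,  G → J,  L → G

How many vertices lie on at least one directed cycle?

A vertex is on a directed cycle iff it belongs to a strongly connected component of size ≥ 2 (or has a self-loop).
The vertices on cycles are {A, B, C, D, E, G, J, L, N} — 9 in total.

9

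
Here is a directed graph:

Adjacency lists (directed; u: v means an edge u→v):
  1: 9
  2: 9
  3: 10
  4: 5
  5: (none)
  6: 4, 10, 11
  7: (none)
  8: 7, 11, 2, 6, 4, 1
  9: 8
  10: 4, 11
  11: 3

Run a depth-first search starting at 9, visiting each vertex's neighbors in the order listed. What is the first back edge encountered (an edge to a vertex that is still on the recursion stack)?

DFS from 9 (visiting each vertex's neighbors in the order listed); mark gray on enter, black on exit:
9 gray
  8 gray
    7 gray
    7 black
    11 gray
      3 gray
        10 gray
          4 gray
            5 gray
            5 black
          4 black
          10→11: 11 is gray → back edge
First back edge: 10 → 11.

10->11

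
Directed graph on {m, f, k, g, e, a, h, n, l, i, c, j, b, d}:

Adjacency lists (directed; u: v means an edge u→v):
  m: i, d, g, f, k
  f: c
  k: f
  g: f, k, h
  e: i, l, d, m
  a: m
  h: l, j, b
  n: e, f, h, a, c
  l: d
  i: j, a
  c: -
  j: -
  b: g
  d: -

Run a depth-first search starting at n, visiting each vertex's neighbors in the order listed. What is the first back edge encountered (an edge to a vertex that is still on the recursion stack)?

m->i

DFS from n (visiting each vertex's neighbors in the order listed); mark gray on enter, black on exit:
n gray
  e gray
    i gray
      j gray
      j black
      a gray
        m gray
          m→i: i is gray → back edge
First back edge: m → i.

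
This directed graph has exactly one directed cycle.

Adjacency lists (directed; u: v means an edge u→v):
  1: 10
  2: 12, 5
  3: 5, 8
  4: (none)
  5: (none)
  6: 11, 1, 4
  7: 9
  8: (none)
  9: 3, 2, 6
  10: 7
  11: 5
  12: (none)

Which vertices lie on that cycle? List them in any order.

1, 6, 7, 9, 10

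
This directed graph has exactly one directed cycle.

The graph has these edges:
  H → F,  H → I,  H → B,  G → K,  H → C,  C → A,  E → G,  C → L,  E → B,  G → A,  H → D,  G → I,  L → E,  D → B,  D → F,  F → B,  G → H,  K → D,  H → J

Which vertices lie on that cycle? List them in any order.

DFS with gray/black marking from E:
E gray
  G gray
    A gray
    A black
    H gray
      C gray
        L gray
          L→E: E is gray → back edge
Back edge closes the cycle E → G → H → C → L → E; its vertices are {C, E, G, H, L}.

C, E, G, H, L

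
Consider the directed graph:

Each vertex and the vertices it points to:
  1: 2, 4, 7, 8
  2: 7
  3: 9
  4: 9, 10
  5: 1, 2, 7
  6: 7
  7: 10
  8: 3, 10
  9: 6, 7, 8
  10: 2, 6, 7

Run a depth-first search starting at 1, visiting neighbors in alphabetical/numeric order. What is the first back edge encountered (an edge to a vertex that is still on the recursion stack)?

10→2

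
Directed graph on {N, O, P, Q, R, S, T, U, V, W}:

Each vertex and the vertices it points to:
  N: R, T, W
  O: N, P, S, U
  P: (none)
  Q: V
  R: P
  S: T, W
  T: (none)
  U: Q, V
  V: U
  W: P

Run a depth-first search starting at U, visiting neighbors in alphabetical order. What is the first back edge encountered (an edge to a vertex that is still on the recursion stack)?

V->U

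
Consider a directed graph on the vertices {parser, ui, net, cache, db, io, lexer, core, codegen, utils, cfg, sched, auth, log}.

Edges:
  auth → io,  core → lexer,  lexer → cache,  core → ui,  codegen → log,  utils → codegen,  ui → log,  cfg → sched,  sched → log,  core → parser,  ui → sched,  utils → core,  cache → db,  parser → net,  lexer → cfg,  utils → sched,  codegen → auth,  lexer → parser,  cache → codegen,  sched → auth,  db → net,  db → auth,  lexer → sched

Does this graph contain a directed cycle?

DFS with white/gray/black marking, starting from sched:
sched gray
  log gray
  log black
  auth gray
    io gray
    io black
  auth black
sched black
parser gray
  net gray
  net black
parser black
ui gray
  ui→sched: sched black — skip
  ui→log: log black — skip
ui black
cache gray
  codegen gray
    codegen→log: log black — skip
    codegen→auth: auth black — skip
  codegen black
  db gray
    db→auth: auth black — skip
    db→net: net black — skip
  db black
cache black
lexer gray
  cfg gray
    cfg→sched: sched black — skip
  cfg black
  lexer→parser: parser black — skip
  lexer→sched: sched black — skip
  lexer→cache: cache black — skip
lexer black
core gray
  core→ui: ui black — skip
  core→lexer: lexer black — skip
  core→parser: parser black — skip
core black
utils gray
  utils→codegen: codegen black — skip
  utils→core: core black — skip
  utils→sched: sched black — skip
utils black
Every edge goes to a white or black vertex — no back edge, so the graph is acyclic.

No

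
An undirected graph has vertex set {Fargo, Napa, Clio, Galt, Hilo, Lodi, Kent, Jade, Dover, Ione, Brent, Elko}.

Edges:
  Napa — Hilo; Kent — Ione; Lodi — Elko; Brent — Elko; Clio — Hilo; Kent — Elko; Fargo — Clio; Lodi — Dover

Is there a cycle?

No

DFS, tracking each vertex's parent; an edge to a visited non-parent vertex closes a cycle.
Start from Jade:
visit Jade (parent –)
visit Fargo (parent –)
  visit Clio (parent Fargo)
    Clio–Fargo: parent, skip
    visit Hilo (parent Clio)
      visit Napa (parent Hilo)
        Napa–Hilo: parent, skip
      Hilo–Clio: parent, skip
visit Galt (parent –)
visit Lodi (parent –)
  visit Elko (parent Lodi)
    visit Brent (parent Elko)
      Brent–Elko: parent, skip
    visit Kent (parent Elko)
      Kent–Elko: parent, skip
      visit Ione (parent Kent)
        Ione–Kent: parent, skip
    Elko–Lodi: parent, skip
  visit Dover (parent Lodi)
    Dover–Lodi: parent, skip
No non-parent visited neighbor found — the graph is a forest.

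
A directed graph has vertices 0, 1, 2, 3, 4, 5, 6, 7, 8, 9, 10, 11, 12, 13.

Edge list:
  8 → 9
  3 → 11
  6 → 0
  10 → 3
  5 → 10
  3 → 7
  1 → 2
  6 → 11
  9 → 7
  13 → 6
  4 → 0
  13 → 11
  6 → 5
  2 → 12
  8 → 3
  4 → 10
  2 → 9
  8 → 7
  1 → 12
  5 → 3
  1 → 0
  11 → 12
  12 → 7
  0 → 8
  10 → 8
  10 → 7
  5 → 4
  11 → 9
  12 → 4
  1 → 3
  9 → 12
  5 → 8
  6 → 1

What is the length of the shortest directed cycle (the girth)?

5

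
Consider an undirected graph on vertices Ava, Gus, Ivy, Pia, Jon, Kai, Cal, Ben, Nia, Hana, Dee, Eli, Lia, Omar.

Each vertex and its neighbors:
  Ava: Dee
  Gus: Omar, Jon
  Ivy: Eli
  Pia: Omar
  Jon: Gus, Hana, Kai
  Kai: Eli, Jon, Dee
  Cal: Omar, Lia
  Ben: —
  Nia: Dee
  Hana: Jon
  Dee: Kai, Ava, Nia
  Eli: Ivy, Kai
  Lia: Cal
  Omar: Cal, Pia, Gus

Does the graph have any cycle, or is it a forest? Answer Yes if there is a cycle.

No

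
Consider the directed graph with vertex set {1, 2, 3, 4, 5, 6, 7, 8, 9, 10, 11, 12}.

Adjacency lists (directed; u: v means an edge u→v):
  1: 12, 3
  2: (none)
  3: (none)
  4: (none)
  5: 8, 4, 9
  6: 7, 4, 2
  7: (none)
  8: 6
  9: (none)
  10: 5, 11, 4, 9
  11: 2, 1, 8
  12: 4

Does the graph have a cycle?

DFS with white/gray/black marking, starting from 4:
4 gray
4 black
1 gray
  12 gray
    12→4: 4 black — skip
  12 black
  3 gray
  3 black
1 black
2 gray
2 black
5 gray
  8 gray
    6 gray
      7 gray
      7 black
      6→4: 4 black — skip
      6→2: 2 black — skip
    6 black
  8 black
  5→4: 4 black — skip
  9 gray
  9 black
5 black
10 gray
  10→5: 5 black — skip
  11 gray
    11→2: 2 black — skip
    11→1: 1 black — skip
    11→8: 8 black — skip
  11 black
  10→4: 4 black — skip
  10→9: 9 black — skip
10 black
Every edge goes to a white or black vertex — no back edge, so the graph is acyclic.

No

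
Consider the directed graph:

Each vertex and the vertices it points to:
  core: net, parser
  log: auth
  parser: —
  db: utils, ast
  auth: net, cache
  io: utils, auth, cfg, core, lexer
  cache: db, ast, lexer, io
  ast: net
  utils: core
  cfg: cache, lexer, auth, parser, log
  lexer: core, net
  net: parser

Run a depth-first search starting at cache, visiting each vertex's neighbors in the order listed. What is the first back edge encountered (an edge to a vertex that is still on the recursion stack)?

DFS from cache (visiting each vertex's neighbors in the order listed); mark gray on enter, black on exit:
cache gray
  db gray
    utils gray
      core gray
        net gray
          parser gray
          parser black
        net black
        core→parser: parser black — skip
      core black
    utils black
    ast gray
      ast→net: net black — skip
    ast black
  db black
  cache→ast: ast black — skip
  lexer gray
    lexer→core: core black — skip
    lexer→net: net black — skip
  lexer black
  io gray
    io→utils: utils black — skip
    auth gray
      auth→net: net black — skip
      auth→cache: cache is gray → back edge
First back edge: auth → cache.

auth->cache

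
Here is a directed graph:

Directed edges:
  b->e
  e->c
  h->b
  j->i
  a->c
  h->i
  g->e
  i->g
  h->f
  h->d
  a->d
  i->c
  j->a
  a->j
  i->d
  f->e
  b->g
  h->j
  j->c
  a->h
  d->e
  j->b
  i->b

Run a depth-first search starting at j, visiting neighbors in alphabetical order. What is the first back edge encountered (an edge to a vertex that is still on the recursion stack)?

h→j

DFS from j (visiting neighbors in alphabetical order); mark gray on enter, black on exit:
j gray
  a gray
    c gray
    c black
    d gray
      e gray
        e→c: c black — skip
      e black
    d black
    h gray
      b gray
        b→e: e black — skip
        g gray
          g→e: e black — skip
        g black
      b black
      h→d: d black — skip
      f gray
        f→e: e black — skip
      f black
      i gray
        i→b: b black — skip
        i→c: c black — skip
        i→d: d black — skip
        i→g: g black — skip
      i black
      h→j: j is gray → back edge
First back edge: h → j.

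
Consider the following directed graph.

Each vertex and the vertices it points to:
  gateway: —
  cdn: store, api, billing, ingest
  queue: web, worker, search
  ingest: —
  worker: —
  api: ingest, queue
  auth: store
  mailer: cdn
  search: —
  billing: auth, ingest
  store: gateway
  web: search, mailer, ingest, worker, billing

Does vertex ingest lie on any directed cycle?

No

ingest lies on a cycle iff there is a path from ingest back to itself.
Exploring from ingest, it never reaches itself; equivalently, its strongly connected component is a singleton.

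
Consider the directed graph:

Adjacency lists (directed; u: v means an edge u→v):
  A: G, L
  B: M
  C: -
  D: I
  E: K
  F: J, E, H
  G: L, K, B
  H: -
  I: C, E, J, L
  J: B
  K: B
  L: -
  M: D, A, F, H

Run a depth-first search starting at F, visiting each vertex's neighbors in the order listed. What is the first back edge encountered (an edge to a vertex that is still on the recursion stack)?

K→B

DFS from F (visiting each vertex's neighbors in the order listed); mark gray on enter, black on exit:
F gray
  J gray
    B gray
      M gray
        D gray
          I gray
            C gray
            C black
            E gray
              K gray
                K→B: B is gray → back edge
First back edge: K → B.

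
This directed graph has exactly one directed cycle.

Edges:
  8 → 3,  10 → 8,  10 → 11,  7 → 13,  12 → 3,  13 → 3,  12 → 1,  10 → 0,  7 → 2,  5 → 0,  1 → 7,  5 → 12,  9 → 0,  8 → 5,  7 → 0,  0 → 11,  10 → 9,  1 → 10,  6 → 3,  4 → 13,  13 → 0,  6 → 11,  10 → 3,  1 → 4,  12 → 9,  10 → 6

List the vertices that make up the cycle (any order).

1, 5, 8, 10, 12

DFS with gray/black marking from 5:
5 gray
  12 gray
    1 gray
      4 gray
        13 gray
          3 gray
          3 black
          0 gray
            11 gray
            11 black
          0 black
        13 black
      4 black
      10 gray
        6 gray
          6→11: 11 black — skip
          6→3: 3 black — skip
        6 black
        10→11: 11 black — skip
        8 gray
          8→3: 3 black — skip
          8→5: 5 is gray → back edge
Back edge closes the cycle 5 → 12 → 1 → 10 → 8 → 5; its vertices are {1, 5, 8, 10, 12}.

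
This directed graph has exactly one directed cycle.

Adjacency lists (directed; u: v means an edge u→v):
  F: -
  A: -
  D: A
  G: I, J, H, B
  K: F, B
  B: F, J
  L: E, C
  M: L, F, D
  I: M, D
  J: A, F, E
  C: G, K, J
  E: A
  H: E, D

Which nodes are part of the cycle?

C, G, I, L, M

DFS with gray/black marking from C:
C gray
  G gray
    I gray
      M gray
        L gray
          E gray
            A gray
            A black
          E black
          L→C: C is gray → back edge
Back edge closes the cycle C → G → I → M → L → C; its vertices are {C, G, I, L, M}.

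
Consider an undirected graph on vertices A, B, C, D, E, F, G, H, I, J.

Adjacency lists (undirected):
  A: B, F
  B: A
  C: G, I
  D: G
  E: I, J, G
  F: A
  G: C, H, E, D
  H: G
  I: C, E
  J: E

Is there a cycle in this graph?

DFS, tracking each vertex's parent; an edge to a visited non-parent vertex closes a cycle.
Start from G:
visit G (parent –)
  visit C (parent G)
    C–G: parent, skip
    visit I (parent C)
      I–C: parent, skip
      visit E (parent I)
        E–I: parent, skip
        visit J (parent E)
          J–E: parent, skip
        E–G: G visited and ≠ parent → cycle
Cycle: G – C – I – E – G.

Yes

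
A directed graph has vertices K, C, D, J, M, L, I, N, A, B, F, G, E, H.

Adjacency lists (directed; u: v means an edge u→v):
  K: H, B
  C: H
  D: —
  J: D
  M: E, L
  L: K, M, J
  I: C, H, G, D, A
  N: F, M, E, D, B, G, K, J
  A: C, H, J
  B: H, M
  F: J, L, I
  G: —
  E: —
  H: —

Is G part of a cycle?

G lies on a cycle iff there is a path from G back to itself.
Exploring from G, it never reaches itself; equivalently, its strongly connected component is a singleton.

No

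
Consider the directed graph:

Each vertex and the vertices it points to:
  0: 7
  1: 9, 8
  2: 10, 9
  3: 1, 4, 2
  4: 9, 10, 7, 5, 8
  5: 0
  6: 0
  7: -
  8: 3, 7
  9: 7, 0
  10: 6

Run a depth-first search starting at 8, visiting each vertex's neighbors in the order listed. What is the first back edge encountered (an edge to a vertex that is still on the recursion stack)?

1->8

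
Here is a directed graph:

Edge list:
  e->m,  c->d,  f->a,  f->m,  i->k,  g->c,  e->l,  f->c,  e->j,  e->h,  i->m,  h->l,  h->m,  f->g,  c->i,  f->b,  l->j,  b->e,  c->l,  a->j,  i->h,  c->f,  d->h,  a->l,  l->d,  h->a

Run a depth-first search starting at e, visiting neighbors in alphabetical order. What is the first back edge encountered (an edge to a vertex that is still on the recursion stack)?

DFS from e (visiting neighbors in alphabetical order); mark gray on enter, black on exit:
e gray
  h gray
    a gray
      j gray
      j black
      l gray
        d gray
          d→h: h is gray → back edge
First back edge: d → h.

d->h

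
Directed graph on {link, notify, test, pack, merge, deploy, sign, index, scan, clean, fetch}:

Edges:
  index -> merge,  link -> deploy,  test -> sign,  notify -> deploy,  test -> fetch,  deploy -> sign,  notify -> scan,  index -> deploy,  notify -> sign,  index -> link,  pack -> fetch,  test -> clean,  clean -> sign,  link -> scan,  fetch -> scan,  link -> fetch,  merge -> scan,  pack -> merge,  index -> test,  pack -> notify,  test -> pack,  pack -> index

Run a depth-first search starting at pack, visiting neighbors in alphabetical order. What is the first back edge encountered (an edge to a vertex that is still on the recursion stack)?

DFS from pack (visiting neighbors in alphabetical order); mark gray on enter, black on exit:
pack gray
  fetch gray
    scan gray
    scan black
  fetch black
  index gray
    deploy gray
      sign gray
      sign black
    deploy black
    link gray
      link→deploy: deploy black — skip
      link→fetch: fetch black — skip
      link→scan: scan black — skip
    link black
    merge gray
      merge→scan: scan black — skip
    merge black
    test gray
      clean gray
        clean→sign: sign black — skip
      clean black
      test→fetch: fetch black — skip
      test→pack: pack is gray → back edge
First back edge: test → pack.

test→pack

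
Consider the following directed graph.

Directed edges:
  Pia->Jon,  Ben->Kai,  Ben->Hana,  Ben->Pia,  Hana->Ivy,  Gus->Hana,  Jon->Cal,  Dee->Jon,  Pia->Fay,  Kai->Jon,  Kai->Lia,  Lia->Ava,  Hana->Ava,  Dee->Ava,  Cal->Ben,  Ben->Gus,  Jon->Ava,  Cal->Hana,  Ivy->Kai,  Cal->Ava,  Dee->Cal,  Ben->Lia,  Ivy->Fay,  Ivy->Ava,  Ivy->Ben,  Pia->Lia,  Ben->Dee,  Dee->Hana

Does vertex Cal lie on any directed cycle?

Yes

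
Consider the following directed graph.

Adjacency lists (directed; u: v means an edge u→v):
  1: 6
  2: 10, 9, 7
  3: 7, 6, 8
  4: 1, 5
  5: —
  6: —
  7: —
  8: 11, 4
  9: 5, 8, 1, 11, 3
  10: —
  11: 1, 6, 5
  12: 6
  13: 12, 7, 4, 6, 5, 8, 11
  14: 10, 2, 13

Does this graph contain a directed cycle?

No

DFS with white/gray/black marking, starting from 14:
14 gray
  10 gray
  10 black
  2 gray
    2→10: 10 black — skip
    9 gray
      5 gray
      5 black
      8 gray
        11 gray
          1 gray
            6 gray
            6 black
          1 black
          11→6: 6 black — skip
          11→5: 5 black — skip
        11 black
        4 gray
          4→1: 1 black — skip
          4→5: 5 black — skip
        4 black
      8 black
      9→1: 1 black — skip
      9→11: 11 black — skip
      3 gray
        7 gray
        7 black
        3→6: 6 black — skip
        3→8: 8 black — skip
      3 black
    9 black
    2→7: 7 black — skip
  2 black
  13 gray
    12 gray
      12→6: 6 black — skip
    12 black
    13→7: 7 black — skip
    13→4: 4 black — skip
    13→6: 6 black — skip
    13→5: 5 black — skip
    13→8: 8 black — skip
    13→11: 11 black — skip
  13 black
14 black
Every edge goes to a white or black vertex — no back edge, so the graph is acyclic.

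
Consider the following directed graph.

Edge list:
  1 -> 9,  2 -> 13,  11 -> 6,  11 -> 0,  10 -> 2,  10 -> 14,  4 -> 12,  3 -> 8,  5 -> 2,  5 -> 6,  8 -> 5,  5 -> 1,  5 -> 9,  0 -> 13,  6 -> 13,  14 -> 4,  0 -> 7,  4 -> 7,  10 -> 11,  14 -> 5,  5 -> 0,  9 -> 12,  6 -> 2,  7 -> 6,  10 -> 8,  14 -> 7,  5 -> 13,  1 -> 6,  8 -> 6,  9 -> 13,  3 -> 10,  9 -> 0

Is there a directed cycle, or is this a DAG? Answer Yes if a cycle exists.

No

DFS with white/gray/black marking, starting from 8:
8 gray
  5 gray
    9 gray
      12 gray
      12 black
      13 gray
      13 black
      0 gray
        0→13: 13 black — skip
        7 gray
          6 gray
            6→13: 13 black — skip
            2 gray
              2→13: 13 black — skip
            2 black
          6 black
        7 black
      0 black
    9 black
    5→6: 6 black — skip
    1 gray
      1→6: 6 black — skip
      1→9: 9 black — skip
    1 black
    5→2: 2 black — skip
    5→13: 13 black — skip
    5→0: 0 black — skip
  5 black
  8→6: 6 black — skip
8 black
3 gray
  3→8: 8 black — skip
  10 gray
    10→8: 8 black — skip
    14 gray
      4 gray
        4→7: 7 black — skip
        4→12: 12 black — skip
      4 black
      14→5: 5 black — skip
      14→7: 7 black — skip
    14 black
    10→2: 2 black — skip
    11 gray
      11→6: 6 black — skip
      11→0: 0 black — skip
    11 black
  10 black
3 black
Every edge goes to a white or black vertex — no back edge, so the graph is acyclic.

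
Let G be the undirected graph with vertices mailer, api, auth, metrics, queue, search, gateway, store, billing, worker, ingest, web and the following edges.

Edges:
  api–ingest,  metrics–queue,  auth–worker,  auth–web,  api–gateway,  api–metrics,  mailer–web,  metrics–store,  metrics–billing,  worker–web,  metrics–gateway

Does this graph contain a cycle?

Yes

DFS, tracking each vertex's parent; an edge to a visited non-parent vertex closes a cycle.
Start from auth:
visit auth (parent –)
  visit web (parent auth)
    visit worker (parent web)
      worker–web: parent, skip
      worker–auth: auth visited and ≠ parent → cycle
Cycle: auth – web – worker – auth.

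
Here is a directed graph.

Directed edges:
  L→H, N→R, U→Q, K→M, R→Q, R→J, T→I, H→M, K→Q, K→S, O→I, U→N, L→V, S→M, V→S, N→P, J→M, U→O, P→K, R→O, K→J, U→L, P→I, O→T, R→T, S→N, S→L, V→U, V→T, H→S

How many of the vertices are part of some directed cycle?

A vertex is on a directed cycle iff it belongs to a strongly connected component of size ≥ 2 (or has a self-loop).
The vertices on cycles are {H, K, L, N, P, S, U, V} — 8 in total.

8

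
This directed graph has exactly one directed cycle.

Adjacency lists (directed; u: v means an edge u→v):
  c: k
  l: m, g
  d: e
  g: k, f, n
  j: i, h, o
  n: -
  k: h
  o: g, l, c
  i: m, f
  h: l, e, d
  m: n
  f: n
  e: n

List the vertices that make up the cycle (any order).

g, h, k, l

DFS with gray/black marking from h:
h gray
  l gray
    m gray
      n gray
      n black
    m black
    g gray
      k gray
        k→h: h is gray → back edge
Back edge closes the cycle h → l → g → k → h; its vertices are {g, h, k, l}.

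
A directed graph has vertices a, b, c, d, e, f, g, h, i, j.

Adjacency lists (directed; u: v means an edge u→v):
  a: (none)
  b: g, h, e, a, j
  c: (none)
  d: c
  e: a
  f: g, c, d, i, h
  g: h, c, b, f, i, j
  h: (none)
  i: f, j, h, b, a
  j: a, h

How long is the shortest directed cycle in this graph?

2

For each vertex v, BFS finds the shortest path from v back to v.
The shortest such closed walk is f → i → f, length 2.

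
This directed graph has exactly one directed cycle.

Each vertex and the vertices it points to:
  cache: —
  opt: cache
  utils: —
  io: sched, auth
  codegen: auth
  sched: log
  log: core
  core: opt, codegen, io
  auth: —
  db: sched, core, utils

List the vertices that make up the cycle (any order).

io, log, core, sched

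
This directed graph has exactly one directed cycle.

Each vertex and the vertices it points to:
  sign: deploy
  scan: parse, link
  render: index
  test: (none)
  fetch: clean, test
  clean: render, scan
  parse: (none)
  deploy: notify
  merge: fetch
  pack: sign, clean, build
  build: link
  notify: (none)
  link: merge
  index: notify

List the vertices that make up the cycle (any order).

DFS with gray/black marking from clean:
clean gray
  render gray
    index gray
      notify gray
      notify black
    index black
  render black
  scan gray
    parse gray
    parse black
    link gray
      merge gray
        fetch gray
          fetch→clean: clean is gray → back edge
Back edge closes the cycle clean → scan → link → merge → fetch → clean; its vertices are {link, scan, clean, fetch, merge}.

link, scan, clean, fetch, merge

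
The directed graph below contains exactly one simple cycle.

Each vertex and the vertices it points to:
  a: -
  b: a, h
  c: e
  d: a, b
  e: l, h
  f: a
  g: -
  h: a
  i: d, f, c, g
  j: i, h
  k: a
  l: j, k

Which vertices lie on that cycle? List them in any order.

c, e, i, j, l

DFS with gray/black marking from i:
i gray
  d gray
    a gray
    a black
    b gray
      b→a: a black — skip
      h gray
        h→a: a black — skip
      h black
    b black
  d black
  f gray
    f→a: a black — skip
  f black
  c gray
    e gray
      l gray
        j gray
          j→i: i is gray → back edge
Back edge closes the cycle i → c → e → l → j → i; its vertices are {c, e, i, j, l}.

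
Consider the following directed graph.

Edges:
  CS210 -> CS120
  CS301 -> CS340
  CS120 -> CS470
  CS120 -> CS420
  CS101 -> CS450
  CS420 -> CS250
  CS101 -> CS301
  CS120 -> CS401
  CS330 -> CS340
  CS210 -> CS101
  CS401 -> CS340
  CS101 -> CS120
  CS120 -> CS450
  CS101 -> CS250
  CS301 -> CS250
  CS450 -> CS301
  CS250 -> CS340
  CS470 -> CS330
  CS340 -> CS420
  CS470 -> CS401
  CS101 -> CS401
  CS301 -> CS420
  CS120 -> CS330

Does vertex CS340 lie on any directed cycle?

Yes

CS340 is on a cycle iff CS340 can reach itself via ≥1 edge.
CS340 → CS420 → CS250 → CS340 — yes.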